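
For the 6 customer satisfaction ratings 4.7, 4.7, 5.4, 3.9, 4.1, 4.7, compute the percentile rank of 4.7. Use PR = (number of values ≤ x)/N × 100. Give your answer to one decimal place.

N = 6.
Strictly below 4.7: 2. Equal to 4.7: 3.
PR = 5/6 × 100 = 83.3

83.3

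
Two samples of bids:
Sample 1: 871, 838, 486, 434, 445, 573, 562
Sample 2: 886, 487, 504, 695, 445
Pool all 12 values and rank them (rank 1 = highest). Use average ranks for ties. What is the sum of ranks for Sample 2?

Sorted (descending): 886, 871, 838, 695, 573, 562, 504, 487, 486, 445, 445, 434
The 2 values of 445 occupy positions 10–11 → average rank (10+11)/2 = 10.5.
Sample 2 values → pooled ranks: 886→1, 487→8, 504→7, 695→4, 445→10.5
Rank sum = 1 + 8 + 7 + 4 + 10.5 = 30.5

30.5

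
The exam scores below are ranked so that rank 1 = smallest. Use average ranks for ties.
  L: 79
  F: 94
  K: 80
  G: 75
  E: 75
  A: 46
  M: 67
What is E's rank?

Sorted (ascending): 46, 67, 75, 75, 79, 80, 94
The 2 values of 75 occupy positions 3–4 → average rank (3+4)/2 = 3.5.
E has value 75 → rank 3.5.

3.5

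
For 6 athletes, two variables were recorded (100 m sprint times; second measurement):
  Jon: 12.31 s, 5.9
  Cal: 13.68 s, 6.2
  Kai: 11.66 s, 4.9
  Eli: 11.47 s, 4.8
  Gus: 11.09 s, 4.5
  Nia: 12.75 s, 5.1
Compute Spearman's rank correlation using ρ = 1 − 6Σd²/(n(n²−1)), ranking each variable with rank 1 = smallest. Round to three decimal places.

0.943

Ranks of variable 1: 4, 6, 3, 2, 1, 5
Ranks of variable 2: 5, 6, 3, 2, 1, 4
d = r₁ − r₂: -1, 0, 0, 0, 0, 1
d²: 1, 0, 0, 0, 0, 1; Σd² = 2
ρ = 1 − 6·2/(6·35) = 1 − 12/210 = 0.943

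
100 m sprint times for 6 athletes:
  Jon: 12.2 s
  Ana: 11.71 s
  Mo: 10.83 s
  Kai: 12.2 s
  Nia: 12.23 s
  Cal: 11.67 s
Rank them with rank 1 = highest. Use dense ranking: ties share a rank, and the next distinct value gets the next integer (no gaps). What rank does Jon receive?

2

Sorted (descending): 12.23, 12.2, 12.2, 11.71, 11.67, 10.83
The 2 values of 12.2 share dense rank 2.
Remaining distinct values take the next consecutive integers.
Jon has value 12.2 s → rank 2.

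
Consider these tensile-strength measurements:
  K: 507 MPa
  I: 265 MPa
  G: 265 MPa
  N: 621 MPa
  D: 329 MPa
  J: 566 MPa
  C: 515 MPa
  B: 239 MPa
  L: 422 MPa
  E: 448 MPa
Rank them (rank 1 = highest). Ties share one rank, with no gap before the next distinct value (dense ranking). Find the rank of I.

Sorted (descending): 621, 566, 515, 507, 448, 422, 329, 265, 265, 239
The 2 values of 265 share dense rank 8.
Remaining distinct values take the next consecutive integers.
I has value 265 MPa → rank 8.

8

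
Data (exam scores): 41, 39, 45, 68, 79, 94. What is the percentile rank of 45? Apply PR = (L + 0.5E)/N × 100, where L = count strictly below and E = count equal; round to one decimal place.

N = 6.
Strictly below 45: 2. Equal to 45: 1.
PR = (2 + 0.5·1)/6 × 100 = 41.7

41.7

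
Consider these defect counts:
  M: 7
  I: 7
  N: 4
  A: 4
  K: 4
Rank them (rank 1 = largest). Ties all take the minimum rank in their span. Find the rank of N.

3

Sorted (descending): 7, 7, 4, 4, 4
The 2 values of 7 occupy positions 1–2 → each gets rank 1.
The 3 values of 4 occupy positions 3–5 → each gets rank 3.
N has value 4 → rank 3.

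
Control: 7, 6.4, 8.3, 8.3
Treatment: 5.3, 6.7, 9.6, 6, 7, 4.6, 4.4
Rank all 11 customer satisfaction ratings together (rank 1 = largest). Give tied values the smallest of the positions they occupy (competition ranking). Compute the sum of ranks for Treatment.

Sorted (descending): 9.6, 8.3, 8.3, 7, 7, 6.7, 6.4, 6, 5.3, 4.6, 4.4
The 2 values of 8.3 occupy positions 2–3 → each gets rank 2.
The 2 values of 7 occupy positions 4–5 → each gets rank 4.
Treatment values → pooled ranks: 5.3→9, 6.7→6, 9.6→1, 6→8, 7→4, 4.6→10, 4.4→11
Rank sum = 9 + 6 + 1 + 8 + 4 + 10 + 11 = 49

49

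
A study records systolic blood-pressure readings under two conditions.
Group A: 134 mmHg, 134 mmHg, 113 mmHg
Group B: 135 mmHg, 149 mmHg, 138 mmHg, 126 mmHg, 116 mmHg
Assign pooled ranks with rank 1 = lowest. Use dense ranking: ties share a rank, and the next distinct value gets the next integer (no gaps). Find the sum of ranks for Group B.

Sorted (ascending): 113, 116, 126, 134, 134, 135, 138, 149
The 2 values of 134 share dense rank 4.
Remaining distinct values take the next consecutive integers.
Group B values → pooled ranks: 135→5, 149→7, 138→6, 126→3, 116→2
Rank sum = 5 + 7 + 6 + 3 + 2 = 23

23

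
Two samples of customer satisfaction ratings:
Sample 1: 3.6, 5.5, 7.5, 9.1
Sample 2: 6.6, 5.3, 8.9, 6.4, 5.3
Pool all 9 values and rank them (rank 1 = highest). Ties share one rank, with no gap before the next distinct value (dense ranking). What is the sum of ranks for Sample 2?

Sorted (descending): 9.1, 8.9, 7.5, 6.6, 6.4, 5.5, 5.3, 5.3, 3.6
The 2 values of 5.3 share dense rank 7.
Remaining distinct values take the next consecutive integers.
Sample 2 values → pooled ranks: 6.6→4, 5.3→7, 8.9→2, 6.4→5, 5.3→7
Rank sum = 4 + 7 + 2 + 5 + 7 = 25

25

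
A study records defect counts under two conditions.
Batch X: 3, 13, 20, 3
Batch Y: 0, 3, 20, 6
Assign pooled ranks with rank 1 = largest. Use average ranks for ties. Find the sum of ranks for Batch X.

16.5

Sorted (descending): 20, 20, 13, 6, 3, 3, 3, 0
The 2 values of 20 occupy positions 1–2 → average rank (1+2)/2 = 1.5.
The 3 values of 3 occupy positions 5–7 → average rank 6.
Batch X values → pooled ranks: 3→6, 13→3, 20→1.5, 3→6
Rank sum = 6 + 3 + 1.5 + 6 = 16.5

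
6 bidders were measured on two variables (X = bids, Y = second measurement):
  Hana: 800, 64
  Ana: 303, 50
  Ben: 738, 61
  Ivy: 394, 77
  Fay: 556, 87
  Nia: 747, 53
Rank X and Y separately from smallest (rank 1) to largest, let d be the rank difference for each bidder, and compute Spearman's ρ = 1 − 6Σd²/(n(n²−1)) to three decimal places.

Ranks of variable 1: 6, 1, 4, 2, 3, 5
Ranks of variable 2: 4, 1, 3, 5, 6, 2
d = r₁ − r₂: 2, 0, 1, -3, -3, 3
d²: 4, 0, 1, 9, 9, 9; Σd² = 32
ρ = 1 − 6·32/(6·35) = 1 − 192/210 = 0.086

0.086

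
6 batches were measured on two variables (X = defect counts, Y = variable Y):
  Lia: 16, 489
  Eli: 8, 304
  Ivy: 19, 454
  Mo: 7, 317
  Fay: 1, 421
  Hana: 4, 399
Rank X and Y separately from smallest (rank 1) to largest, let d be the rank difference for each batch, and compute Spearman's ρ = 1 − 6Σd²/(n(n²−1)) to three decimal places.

0.371

Ranks of variable 1: 5, 4, 6, 3, 1, 2
Ranks of variable 2: 6, 1, 5, 2, 4, 3
d = r₁ − r₂: -1, 3, 1, 1, -3, -1
d²: 1, 9, 1, 1, 9, 1; Σd² = 22
ρ = 1 − 6·22/(6·35) = 1 − 132/210 = 0.371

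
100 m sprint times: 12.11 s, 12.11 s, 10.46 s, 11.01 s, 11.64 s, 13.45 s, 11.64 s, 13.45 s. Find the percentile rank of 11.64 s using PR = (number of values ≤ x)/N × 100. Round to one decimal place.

N = 8.
Strictly below 11.64: 2. Equal to 11.64: 2.
PR = 4/8 × 100 = 50.0

50.0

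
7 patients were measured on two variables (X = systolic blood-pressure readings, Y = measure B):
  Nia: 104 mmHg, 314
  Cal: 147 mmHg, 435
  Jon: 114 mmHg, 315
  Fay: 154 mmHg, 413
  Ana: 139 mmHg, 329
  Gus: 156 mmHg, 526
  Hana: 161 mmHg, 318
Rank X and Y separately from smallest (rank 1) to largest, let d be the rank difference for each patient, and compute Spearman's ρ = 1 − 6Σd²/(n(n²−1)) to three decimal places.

Ranks of variable 1: 1, 4, 2, 5, 3, 6, 7
Ranks of variable 2: 1, 6, 2, 5, 4, 7, 3
d = r₁ − r₂: 0, -2, 0, 0, -1, -1, 4
d²: 0, 4, 0, 0, 1, 1, 16; Σd² = 22
ρ = 1 − 6·22/(7·48) = 1 − 132/336 = 0.607

0.607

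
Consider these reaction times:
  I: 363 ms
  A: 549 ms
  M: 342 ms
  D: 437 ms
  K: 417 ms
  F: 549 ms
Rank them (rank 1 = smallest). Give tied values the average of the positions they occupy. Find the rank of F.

Sorted (ascending): 342, 363, 417, 437, 549, 549
The 2 values of 549 occupy positions 5–6 → average rank (5+6)/2 = 5.5.
F has value 549 ms → rank 5.5.

5.5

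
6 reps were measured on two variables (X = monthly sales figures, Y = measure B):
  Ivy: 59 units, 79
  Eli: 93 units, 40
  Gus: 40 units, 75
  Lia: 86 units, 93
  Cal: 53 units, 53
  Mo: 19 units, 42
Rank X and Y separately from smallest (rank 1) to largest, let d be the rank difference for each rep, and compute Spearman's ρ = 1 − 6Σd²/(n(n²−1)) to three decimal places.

Ranks of variable 1: 4, 6, 2, 5, 3, 1
Ranks of variable 2: 5, 1, 4, 6, 3, 2
d = r₁ − r₂: -1, 5, -2, -1, 0, -1
d²: 1, 25, 4, 1, 0, 1; Σd² = 32
ρ = 1 − 6·32/(6·35) = 1 − 192/210 = 0.086

0.086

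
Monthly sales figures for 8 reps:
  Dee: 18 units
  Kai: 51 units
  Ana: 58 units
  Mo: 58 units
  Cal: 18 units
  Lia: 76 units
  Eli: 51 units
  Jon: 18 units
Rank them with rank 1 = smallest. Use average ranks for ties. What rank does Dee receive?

Sorted (ascending): 18, 18, 18, 51, 51, 58, 58, 76
The 3 values of 18 occupy positions 1–3 → average rank 2.
The 2 values of 51 occupy positions 4–5 → average rank (4+5)/2 = 4.5.
The 2 values of 58 occupy positions 6–7 → average rank (6+7)/2 = 6.5.
Dee has value 18 units → rank 2.

2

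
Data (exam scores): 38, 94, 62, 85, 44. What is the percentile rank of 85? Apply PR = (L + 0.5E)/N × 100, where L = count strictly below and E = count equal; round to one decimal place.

N = 5.
Strictly below 85: 3. Equal to 85: 1.
PR = (3 + 0.5·1)/5 × 100 = 70.0

70.0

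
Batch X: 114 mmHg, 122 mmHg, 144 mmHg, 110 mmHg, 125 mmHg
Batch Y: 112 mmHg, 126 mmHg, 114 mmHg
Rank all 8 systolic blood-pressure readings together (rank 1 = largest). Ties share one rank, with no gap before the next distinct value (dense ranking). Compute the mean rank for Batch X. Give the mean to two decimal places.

4.00

Sorted (descending): 144, 126, 125, 122, 114, 114, 112, 110
The 2 values of 114 share dense rank 5.
Remaining distinct values take the next consecutive integers.
Batch X values → pooled ranks: 114→5, 122→4, 144→1, 110→7, 125→3
Mean rank = (5 + 4 + 1 + 7 + 3) / 5 = 4.00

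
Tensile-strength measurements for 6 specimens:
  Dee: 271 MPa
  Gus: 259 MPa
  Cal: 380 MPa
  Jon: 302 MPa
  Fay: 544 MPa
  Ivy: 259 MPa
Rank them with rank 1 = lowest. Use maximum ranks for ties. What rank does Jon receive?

4

Sorted (ascending): 259, 259, 271, 302, 380, 544
The 2 values of 259 occupy positions 1–2 → each gets rank 2.
Jon has value 302 MPa → rank 4.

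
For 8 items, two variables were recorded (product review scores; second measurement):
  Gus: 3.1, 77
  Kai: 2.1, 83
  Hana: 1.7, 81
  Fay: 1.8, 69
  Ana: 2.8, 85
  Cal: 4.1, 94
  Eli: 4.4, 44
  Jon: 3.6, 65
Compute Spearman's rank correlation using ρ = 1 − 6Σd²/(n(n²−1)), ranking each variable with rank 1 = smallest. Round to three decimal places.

-0.214

Ranks of variable 1: 5, 3, 1, 2, 4, 7, 8, 6
Ranks of variable 2: 4, 6, 5, 3, 7, 8, 1, 2
d = r₁ − r₂: 1, -3, -4, -1, -3, -1, 7, 4
d²: 1, 9, 16, 1, 9, 1, 49, 16; Σd² = 102
ρ = 1 − 6·102/(8·63) = 1 − 612/504 = -0.214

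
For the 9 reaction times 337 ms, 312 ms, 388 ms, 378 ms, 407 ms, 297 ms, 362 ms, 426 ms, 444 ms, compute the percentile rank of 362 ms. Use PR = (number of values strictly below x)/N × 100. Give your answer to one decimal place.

33.3

N = 9.
Strictly below 362: 3. Equal to 362: 1.
PR = 3/9 × 100 = 33.3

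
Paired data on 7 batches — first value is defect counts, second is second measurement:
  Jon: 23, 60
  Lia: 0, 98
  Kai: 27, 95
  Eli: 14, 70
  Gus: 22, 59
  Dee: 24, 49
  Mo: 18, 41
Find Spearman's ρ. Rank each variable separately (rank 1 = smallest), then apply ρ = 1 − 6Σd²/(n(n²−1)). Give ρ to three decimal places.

Ranks of variable 1: 5, 1, 7, 2, 4, 6, 3
Ranks of variable 2: 4, 7, 6, 5, 3, 2, 1
d = r₁ − r₂: 1, -6, 1, -3, 1, 4, 2
d²: 1, 36, 1, 9, 1, 16, 4; Σd² = 68
ρ = 1 − 6·68/(7·48) = 1 − 408/336 = -0.214

-0.214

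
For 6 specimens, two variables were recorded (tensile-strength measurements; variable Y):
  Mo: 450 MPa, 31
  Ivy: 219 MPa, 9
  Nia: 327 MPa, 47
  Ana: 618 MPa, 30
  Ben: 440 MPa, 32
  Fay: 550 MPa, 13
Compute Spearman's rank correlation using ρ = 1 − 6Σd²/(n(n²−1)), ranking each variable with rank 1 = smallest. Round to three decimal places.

Ranks of variable 1: 4, 1, 2, 6, 3, 5
Ranks of variable 2: 4, 1, 6, 3, 5, 2
d = r₁ − r₂: 0, 0, -4, 3, -2, 3
d²: 0, 0, 16, 9, 4, 9; Σd² = 38
ρ = 1 − 6·38/(6·35) = 1 − 228/210 = -0.086

-0.086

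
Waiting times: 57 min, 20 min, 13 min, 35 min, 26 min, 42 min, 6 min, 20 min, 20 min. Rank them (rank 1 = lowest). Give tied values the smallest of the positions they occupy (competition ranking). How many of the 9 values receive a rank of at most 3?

Sorted (ascending): 6, 13, 20, 20, 20, 26, 35, 42, 57
The 3 values of 20 occupy positions 3–5 → each gets rank 3.
Ranks ≤ 3: {1, 2, 3, 3, 3} → 5 values.

5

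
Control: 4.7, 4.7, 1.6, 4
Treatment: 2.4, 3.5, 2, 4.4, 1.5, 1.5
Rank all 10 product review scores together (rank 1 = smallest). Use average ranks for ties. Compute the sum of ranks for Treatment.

26

Sorted (ascending): 1.5, 1.5, 1.6, 2, 2.4, 3.5, 4, 4.4, 4.7, 4.7
The 2 values of 1.5 occupy positions 1–2 → average rank (1+2)/2 = 1.5.
The 2 values of 4.7 occupy positions 9–10 → average rank (9+10)/2 = 9.5.
Treatment values → pooled ranks: 2.4→5, 3.5→6, 2→4, 4.4→8, 1.5→1.5, 1.5→1.5
Rank sum = 5 + 6 + 4 + 8 + 1.5 + 1.5 = 26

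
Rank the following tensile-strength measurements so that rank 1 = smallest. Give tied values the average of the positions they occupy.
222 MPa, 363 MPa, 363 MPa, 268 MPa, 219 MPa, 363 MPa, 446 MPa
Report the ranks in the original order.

Sorted (ascending): 219, 222, 268, 363, 363, 363, 446
The 3 values of 363 occupy positions 4–6 → average rank 5.

2, 5, 5, 3, 1, 5, 7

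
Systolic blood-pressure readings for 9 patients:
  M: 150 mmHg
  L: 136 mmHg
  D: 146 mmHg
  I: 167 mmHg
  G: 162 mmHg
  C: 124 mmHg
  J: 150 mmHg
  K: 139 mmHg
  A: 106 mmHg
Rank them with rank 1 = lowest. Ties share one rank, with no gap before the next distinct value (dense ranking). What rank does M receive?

6

Sorted (ascending): 106, 124, 136, 139, 146, 150, 150, 162, 167
The 2 values of 150 share dense rank 6.
Remaining distinct values take the next consecutive integers.
M has value 150 mmHg → rank 6.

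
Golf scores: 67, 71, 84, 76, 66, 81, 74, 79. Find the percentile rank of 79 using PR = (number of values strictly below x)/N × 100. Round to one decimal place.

62.5

N = 8.
Strictly below 79: 5. Equal to 79: 1.
PR = 5/8 × 100 = 62.5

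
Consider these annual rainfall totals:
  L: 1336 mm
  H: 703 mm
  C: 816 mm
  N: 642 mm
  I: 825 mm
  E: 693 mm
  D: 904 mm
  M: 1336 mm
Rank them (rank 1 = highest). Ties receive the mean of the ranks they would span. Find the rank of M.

Sorted (descending): 1336, 1336, 904, 825, 816, 703, 693, 642
The 2 values of 1336 occupy positions 1–2 → average rank (1+2)/2 = 1.5.
M has value 1336 mm → rank 1.5.

1.5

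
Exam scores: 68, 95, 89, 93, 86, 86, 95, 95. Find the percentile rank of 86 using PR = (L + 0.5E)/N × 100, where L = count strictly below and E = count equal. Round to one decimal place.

N = 8.
Strictly below 86: 1. Equal to 86: 2.
PR = (1 + 0.5·2)/8 × 100 = 25.0

25.0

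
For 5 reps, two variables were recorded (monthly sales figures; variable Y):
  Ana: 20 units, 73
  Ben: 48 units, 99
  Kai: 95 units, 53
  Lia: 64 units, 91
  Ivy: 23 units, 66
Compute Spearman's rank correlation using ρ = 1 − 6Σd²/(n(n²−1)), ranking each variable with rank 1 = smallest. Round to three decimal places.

Ranks of variable 1: 1, 3, 5, 4, 2
Ranks of variable 2: 3, 5, 1, 4, 2
d = r₁ − r₂: -2, -2, 4, 0, 0
d²: 4, 4, 16, 0, 0; Σd² = 24
ρ = 1 − 6·24/(5·24) = 1 − 144/120 = -0.200

-0.200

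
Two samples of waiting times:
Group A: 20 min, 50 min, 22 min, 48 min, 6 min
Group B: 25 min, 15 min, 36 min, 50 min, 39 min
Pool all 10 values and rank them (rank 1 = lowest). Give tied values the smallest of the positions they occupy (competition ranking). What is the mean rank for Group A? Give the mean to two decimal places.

5.00

Sorted (ascending): 6, 15, 20, 22, 25, 36, 39, 48, 50, 50
The 2 values of 50 occupy positions 9–10 → each gets rank 9.
Group A values → pooled ranks: 20→3, 50→9, 22→4, 48→8, 6→1
Mean rank = (3 + 9 + 4 + 8 + 1) / 5 = 5.00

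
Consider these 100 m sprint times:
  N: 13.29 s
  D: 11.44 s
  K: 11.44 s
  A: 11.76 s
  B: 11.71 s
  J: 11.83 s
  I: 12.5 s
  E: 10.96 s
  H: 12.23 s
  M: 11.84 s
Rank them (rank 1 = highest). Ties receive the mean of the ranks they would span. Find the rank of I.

Sorted (descending): 13.29, 12.5, 12.23, 11.84, 11.83, 11.76, 11.71, 11.44, 11.44, 10.96
The 2 values of 11.44 occupy positions 8–9 → average rank (8+9)/2 = 8.5.
I has value 12.5 s → rank 2.

2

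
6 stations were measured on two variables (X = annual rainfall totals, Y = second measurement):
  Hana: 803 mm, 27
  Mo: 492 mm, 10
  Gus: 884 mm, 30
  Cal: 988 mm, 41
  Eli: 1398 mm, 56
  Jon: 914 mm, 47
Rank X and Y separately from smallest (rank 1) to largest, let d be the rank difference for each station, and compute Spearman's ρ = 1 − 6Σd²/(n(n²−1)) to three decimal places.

0.943

Ranks of variable 1: 2, 1, 3, 5, 6, 4
Ranks of variable 2: 2, 1, 3, 4, 6, 5
d = r₁ − r₂: 0, 0, 0, 1, 0, -1
d²: 0, 0, 0, 1, 0, 1; Σd² = 2
ρ = 1 − 6·2/(6·35) = 1 − 12/210 = 0.943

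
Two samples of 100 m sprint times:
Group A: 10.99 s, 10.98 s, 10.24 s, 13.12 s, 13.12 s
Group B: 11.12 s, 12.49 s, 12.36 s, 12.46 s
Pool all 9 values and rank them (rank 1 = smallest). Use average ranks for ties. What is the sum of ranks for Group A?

Sorted (ascending): 10.24, 10.98, 10.99, 11.12, 12.36, 12.46, 12.49, 13.12, 13.12
The 2 values of 13.12 occupy positions 8–9 → average rank (8+9)/2 = 8.5.
Group A values → pooled ranks: 10.99→3, 10.98→2, 10.24→1, 13.12→8.5, 13.12→8.5
Rank sum = 3 + 2 + 1 + 8.5 + 8.5 = 23

23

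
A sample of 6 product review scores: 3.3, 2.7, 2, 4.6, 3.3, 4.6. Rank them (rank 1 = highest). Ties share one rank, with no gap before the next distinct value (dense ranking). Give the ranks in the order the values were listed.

2, 3, 4, 1, 2, 1

Sorted (descending): 4.6, 4.6, 3.3, 3.3, 2.7, 2
The 2 values of 4.6 share dense rank 1.
The 2 values of 3.3 share dense rank 2.
Remaining distinct values take the next consecutive integers.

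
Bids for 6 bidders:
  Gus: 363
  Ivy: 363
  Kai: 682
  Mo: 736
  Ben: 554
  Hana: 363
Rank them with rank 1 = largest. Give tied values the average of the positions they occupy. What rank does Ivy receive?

5

Sorted (descending): 736, 682, 554, 363, 363, 363
The 3 values of 363 occupy positions 4–6 → average rank 5.
Ivy has value 363 → rank 5.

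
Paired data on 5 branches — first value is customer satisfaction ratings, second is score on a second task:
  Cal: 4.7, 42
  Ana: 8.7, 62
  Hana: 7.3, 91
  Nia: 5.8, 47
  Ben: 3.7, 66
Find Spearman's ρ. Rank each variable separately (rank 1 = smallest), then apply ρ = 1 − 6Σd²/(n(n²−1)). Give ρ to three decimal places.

0.200

Ranks of variable 1: 2, 5, 4, 3, 1
Ranks of variable 2: 1, 3, 5, 2, 4
d = r₁ − r₂: 1, 2, -1, 1, -3
d²: 1, 4, 1, 1, 9; Σd² = 16
ρ = 1 − 6·16/(5·24) = 1 − 96/120 = 0.200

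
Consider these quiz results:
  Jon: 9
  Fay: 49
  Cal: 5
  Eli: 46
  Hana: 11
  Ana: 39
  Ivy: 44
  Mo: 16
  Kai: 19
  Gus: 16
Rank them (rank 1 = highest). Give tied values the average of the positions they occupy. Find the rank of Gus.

Sorted (descending): 49, 46, 44, 39, 19, 16, 16, 11, 9, 5
The 2 values of 16 occupy positions 6–7 → average rank (6+7)/2 = 6.5.
Gus has value 16 → rank 6.5.

6.5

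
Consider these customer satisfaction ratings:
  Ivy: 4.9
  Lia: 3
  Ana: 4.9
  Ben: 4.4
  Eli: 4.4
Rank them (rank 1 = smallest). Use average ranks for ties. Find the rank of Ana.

4.5

Sorted (ascending): 3, 4.4, 4.4, 4.9, 4.9
The 2 values of 4.4 occupy positions 2–3 → average rank (2+3)/2 = 2.5.
The 2 values of 4.9 occupy positions 4–5 → average rank (4+5)/2 = 4.5.
Ana has value 4.9 → rank 4.5.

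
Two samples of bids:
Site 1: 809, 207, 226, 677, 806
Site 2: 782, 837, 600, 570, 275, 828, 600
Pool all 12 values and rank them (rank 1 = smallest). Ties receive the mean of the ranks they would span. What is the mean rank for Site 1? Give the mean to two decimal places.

5.80

Sorted (ascending): 207, 226, 275, 570, 600, 600, 677, 782, 806, 809, 828, 837
The 2 values of 600 occupy positions 5–6 → average rank (5+6)/2 = 5.5.
Site 1 values → pooled ranks: 809→10, 207→1, 226→2, 677→7, 806→9
Mean rank = (10 + 1 + 2 + 7 + 9) / 5 = 5.80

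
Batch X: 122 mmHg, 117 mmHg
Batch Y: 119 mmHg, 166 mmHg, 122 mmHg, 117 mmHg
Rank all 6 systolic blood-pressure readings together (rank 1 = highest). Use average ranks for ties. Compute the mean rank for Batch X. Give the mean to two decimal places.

Sorted (descending): 166, 122, 122, 119, 117, 117
The 2 values of 122 occupy positions 2–3 → average rank (2+3)/2 = 2.5.
The 2 values of 117 occupy positions 5–6 → average rank (5+6)/2 = 5.5.
Batch X values → pooled ranks: 122→2.5, 117→5.5
Mean rank = (2.5 + 5.5) / 2 = 4.00

4.00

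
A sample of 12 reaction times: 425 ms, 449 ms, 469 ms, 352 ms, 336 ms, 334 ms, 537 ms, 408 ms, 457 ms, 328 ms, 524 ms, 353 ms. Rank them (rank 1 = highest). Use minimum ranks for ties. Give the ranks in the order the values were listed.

Sorted (descending): 537, 524, 469, 457, 449, 425, 408, 353, 352, 336, 334, 328
No ties — each value takes its position as its rank.

6, 5, 3, 9, 10, 11, 1, 7, 4, 12, 2, 8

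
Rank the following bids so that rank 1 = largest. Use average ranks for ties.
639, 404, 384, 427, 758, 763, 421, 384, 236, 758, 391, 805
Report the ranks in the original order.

5, 8, 10.5, 6, 3.5, 2, 7, 10.5, 12, 3.5, 9, 1

Sorted (descending): 805, 763, 758, 758, 639, 427, 421, 404, 391, 384, 384, 236
The 2 values of 758 occupy positions 3–4 → average rank (3+4)/2 = 3.5.
The 2 values of 384 occupy positions 10–11 → average rank (10+11)/2 = 10.5.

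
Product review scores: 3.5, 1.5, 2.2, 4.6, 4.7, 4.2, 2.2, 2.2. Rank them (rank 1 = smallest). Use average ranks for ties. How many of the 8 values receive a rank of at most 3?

Sorted (ascending): 1.5, 2.2, 2.2, 2.2, 3.5, 4.2, 4.6, 4.7
The 3 values of 2.2 occupy positions 2–4 → average rank 3.
Ranks ≤ 3: {1, 3, 3, 3} → 4 values.

4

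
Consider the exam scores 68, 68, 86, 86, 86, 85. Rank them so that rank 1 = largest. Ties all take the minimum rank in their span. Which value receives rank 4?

Sorted (descending): 86, 86, 86, 85, 68, 68
The 3 values of 86 occupy positions 1–3 → each gets rank 1.
The 2 values of 68 occupy positions 5–6 → each gets rank 5.
Rank 4 → value 85.

85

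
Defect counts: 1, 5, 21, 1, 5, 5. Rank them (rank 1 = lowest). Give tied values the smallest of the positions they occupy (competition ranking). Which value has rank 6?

21

Sorted (ascending): 1, 1, 5, 5, 5, 21
The 2 values of 1 occupy positions 1–2 → each gets rank 1.
The 3 values of 5 occupy positions 3–5 → each gets rank 3.
Rank 6 → value 21.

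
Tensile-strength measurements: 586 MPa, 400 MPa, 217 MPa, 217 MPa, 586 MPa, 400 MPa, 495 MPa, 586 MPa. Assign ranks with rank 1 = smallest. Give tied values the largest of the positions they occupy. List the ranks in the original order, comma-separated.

8, 4, 2, 2, 8, 4, 5, 8

Sorted (ascending): 217, 217, 400, 400, 495, 586, 586, 586
The 2 values of 217 occupy positions 1–2 → each gets rank 2.
The 2 values of 400 occupy positions 3–4 → each gets rank 4.
The 3 values of 586 occupy positions 6–8 → each gets rank 8.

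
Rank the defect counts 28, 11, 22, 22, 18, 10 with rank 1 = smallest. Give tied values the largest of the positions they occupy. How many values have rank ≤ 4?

3

Sorted (ascending): 10, 11, 18, 22, 22, 28
The 2 values of 22 occupy positions 4–5 → each gets rank 5.
Ranks ≤ 4: {1, 2, 3} → 3 values.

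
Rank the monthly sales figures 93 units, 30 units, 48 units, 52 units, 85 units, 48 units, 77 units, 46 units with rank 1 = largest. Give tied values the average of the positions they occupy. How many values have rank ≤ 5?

4

Sorted (descending): 93, 85, 77, 52, 48, 48, 46, 30
The 2 values of 48 occupy positions 5–6 → average rank (5+6)/2 = 5.5.
Ranks ≤ 5: {1, 2, 3, 4} → 4 values.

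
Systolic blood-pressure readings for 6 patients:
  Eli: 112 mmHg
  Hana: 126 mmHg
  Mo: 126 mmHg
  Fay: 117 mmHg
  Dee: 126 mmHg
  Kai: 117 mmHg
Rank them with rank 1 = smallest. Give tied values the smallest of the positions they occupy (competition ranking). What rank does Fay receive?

2

Sorted (ascending): 112, 117, 117, 126, 126, 126
The 2 values of 117 occupy positions 2–3 → each gets rank 2.
The 3 values of 126 occupy positions 4–6 → each gets rank 4.
Fay has value 117 mmHg → rank 2.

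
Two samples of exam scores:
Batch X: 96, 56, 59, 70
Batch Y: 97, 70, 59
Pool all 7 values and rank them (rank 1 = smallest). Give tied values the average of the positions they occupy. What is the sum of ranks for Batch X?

14

Sorted (ascending): 56, 59, 59, 70, 70, 96, 97
The 2 values of 59 occupy positions 2–3 → average rank (2+3)/2 = 2.5.
The 2 values of 70 occupy positions 4–5 → average rank (4+5)/2 = 4.5.
Batch X values → pooled ranks: 96→6, 56→1, 59→2.5, 70→4.5
Rank sum = 6 + 1 + 2.5 + 4.5 = 14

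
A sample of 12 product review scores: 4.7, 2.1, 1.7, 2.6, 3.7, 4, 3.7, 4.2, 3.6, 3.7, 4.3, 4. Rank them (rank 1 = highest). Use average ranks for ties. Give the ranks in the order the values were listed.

1, 11, 12, 10, 7, 4.5, 7, 3, 9, 7, 2, 4.5

Sorted (descending): 4.7, 4.3, 4.2, 4, 4, 3.7, 3.7, 3.7, 3.6, 2.6, 2.1, 1.7
The 2 values of 4 occupy positions 4–5 → average rank (4+5)/2 = 4.5.
The 3 values of 3.7 occupy positions 6–8 → average rank 7.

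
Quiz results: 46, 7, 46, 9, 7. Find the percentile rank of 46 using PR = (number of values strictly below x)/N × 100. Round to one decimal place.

60.0

N = 5.
Strictly below 46: 3. Equal to 46: 2.
PR = 3/5 × 100 = 60.0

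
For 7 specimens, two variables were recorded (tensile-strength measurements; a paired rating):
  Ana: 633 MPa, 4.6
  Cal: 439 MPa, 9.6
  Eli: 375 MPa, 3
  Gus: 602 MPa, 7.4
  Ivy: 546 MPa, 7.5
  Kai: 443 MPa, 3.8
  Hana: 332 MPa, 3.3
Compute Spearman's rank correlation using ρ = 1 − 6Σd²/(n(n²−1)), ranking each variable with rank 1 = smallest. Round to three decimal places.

0.464

Ranks of variable 1: 7, 3, 2, 6, 5, 4, 1
Ranks of variable 2: 4, 7, 1, 5, 6, 3, 2
d = r₁ − r₂: 3, -4, 1, 1, -1, 1, -1
d²: 9, 16, 1, 1, 1, 1, 1; Σd² = 30
ρ = 1 − 6·30/(7·48) = 1 − 180/336 = 0.464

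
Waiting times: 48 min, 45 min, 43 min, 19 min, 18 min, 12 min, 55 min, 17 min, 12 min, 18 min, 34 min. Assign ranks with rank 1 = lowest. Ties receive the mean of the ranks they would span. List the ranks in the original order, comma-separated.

Sorted (ascending): 12, 12, 17, 18, 18, 19, 34, 43, 45, 48, 55
The 2 values of 12 occupy positions 1–2 → average rank (1+2)/2 = 1.5.
The 2 values of 18 occupy positions 4–5 → average rank (4+5)/2 = 4.5.

10, 9, 8, 6, 4.5, 1.5, 11, 3, 1.5, 4.5, 7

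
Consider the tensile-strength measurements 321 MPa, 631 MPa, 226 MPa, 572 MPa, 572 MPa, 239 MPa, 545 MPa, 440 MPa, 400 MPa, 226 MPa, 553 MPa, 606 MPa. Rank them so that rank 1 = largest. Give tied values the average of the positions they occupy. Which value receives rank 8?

400

Sorted (descending): 631, 606, 572, 572, 553, 545, 440, 400, 321, 239, 226, 226
The 2 values of 572 occupy positions 3–4 → average rank (3+4)/2 = 3.5.
The 2 values of 226 occupy positions 11–12 → average rank (11+12)/2 = 11.5.
Rank 8 → value 400.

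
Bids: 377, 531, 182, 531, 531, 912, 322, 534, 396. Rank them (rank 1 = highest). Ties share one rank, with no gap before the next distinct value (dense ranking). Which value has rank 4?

Sorted (descending): 912, 534, 531, 531, 531, 396, 377, 322, 182
The 3 values of 531 share dense rank 3.
Remaining distinct values take the next consecutive integers.
Rank 4 → value 396.

396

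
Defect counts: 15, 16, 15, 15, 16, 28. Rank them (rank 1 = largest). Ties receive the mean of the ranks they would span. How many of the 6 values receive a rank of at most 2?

1

Sorted (descending): 28, 16, 16, 15, 15, 15
The 2 values of 16 occupy positions 2–3 → average rank (2+3)/2 = 2.5.
The 3 values of 15 occupy positions 4–6 → average rank 5.
Ranks ≤ 2: {1} → 1 value.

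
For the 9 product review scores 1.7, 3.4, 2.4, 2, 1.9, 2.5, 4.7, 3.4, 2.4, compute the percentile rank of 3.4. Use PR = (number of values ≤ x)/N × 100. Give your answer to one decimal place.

88.9

N = 9.
Strictly below 3.4: 6. Equal to 3.4: 2.
PR = 8/9 × 100 = 88.9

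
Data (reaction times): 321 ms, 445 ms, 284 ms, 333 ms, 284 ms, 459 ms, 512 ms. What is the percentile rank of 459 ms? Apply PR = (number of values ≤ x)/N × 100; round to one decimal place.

85.7

N = 7.
Strictly below 459: 5. Equal to 459: 1.
PR = 6/7 × 100 = 85.7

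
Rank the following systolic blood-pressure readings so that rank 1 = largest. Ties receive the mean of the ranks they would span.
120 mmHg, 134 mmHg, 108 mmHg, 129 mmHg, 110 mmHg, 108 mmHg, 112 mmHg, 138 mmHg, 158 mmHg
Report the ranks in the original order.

5, 3, 8.5, 4, 7, 8.5, 6, 2, 1

Sorted (descending): 158, 138, 134, 129, 120, 112, 110, 108, 108
The 2 values of 108 occupy positions 8–9 → average rank (8+9)/2 = 8.5.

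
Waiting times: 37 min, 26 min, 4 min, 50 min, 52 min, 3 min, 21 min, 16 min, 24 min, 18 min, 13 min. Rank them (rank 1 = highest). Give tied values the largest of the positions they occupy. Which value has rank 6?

Sorted (descending): 52, 50, 37, 26, 24, 21, 18, 16, 13, 4, 3
No ties — each value takes its position as its rank.
Rank 6 → value 21.

21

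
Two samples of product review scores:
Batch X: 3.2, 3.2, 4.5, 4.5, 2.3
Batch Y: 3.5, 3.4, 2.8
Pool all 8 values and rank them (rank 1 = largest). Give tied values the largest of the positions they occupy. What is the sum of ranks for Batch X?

Sorted (descending): 4.5, 4.5, 3.5, 3.4, 3.2, 3.2, 2.8, 2.3
The 2 values of 4.5 occupy positions 1–2 → each gets rank 2.
The 2 values of 3.2 occupy positions 5–6 → each gets rank 6.
Batch X values → pooled ranks: 3.2→6, 3.2→6, 4.5→2, 4.5→2, 2.3→8
Rank sum = 6 + 6 + 2 + 2 + 8 = 24

24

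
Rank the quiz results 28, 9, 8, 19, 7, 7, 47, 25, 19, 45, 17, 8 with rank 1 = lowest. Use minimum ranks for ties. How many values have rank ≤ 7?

Sorted (ascending): 7, 7, 8, 8, 9, 17, 19, 19, 25, 28, 45, 47
The 2 values of 7 occupy positions 1–2 → each gets rank 1.
The 2 values of 8 occupy positions 3–4 → each gets rank 3.
The 2 values of 19 occupy positions 7–8 → each gets rank 7.
Ranks ≤ 7: {1, 1, 3, 3, 5, 6, 7, 7} → 8 values.

8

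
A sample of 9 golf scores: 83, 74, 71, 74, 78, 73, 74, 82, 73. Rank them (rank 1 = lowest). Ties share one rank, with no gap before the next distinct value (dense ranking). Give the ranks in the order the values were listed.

6, 3, 1, 3, 4, 2, 3, 5, 2

Sorted (ascending): 71, 73, 73, 74, 74, 74, 78, 82, 83
The 2 values of 73 share dense rank 2.
The 3 values of 74 share dense rank 3.
Remaining distinct values take the next consecutive integers.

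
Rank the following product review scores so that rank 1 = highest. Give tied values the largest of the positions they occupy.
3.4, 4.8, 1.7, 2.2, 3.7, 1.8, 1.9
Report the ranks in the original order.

Sorted (descending): 4.8, 3.7, 3.4, 2.2, 1.9, 1.8, 1.7
No ties — each value takes its position as its rank.

3, 1, 7, 4, 2, 6, 5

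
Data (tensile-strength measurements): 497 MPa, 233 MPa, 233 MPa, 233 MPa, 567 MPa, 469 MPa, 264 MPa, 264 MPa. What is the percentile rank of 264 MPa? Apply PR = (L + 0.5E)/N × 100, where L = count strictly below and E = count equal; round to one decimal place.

N = 8.
Strictly below 264: 3. Equal to 264: 2.
PR = (3 + 0.5·2)/8 × 100 = 50.0

50.0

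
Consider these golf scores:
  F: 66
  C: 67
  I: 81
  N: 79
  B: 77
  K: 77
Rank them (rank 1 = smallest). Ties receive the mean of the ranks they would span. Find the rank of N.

5

Sorted (ascending): 66, 67, 77, 77, 79, 81
The 2 values of 77 occupy positions 3–4 → average rank (3+4)/2 = 3.5.
N has value 79 → rank 5.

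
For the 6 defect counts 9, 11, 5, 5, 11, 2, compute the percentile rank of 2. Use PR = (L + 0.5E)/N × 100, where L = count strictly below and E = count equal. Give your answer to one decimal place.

N = 6.
Strictly below 2: 0. Equal to 2: 1.
PR = (0 + 0.5·1)/6 × 100 = 8.3

8.3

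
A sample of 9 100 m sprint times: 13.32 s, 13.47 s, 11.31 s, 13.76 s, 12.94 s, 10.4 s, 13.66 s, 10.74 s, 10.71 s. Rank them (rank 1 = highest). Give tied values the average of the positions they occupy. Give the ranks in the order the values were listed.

Sorted (descending): 13.76, 13.66, 13.47, 13.32, 12.94, 11.31, 10.74, 10.71, 10.4
No ties — each value takes its position as its rank.

4, 3, 6, 1, 5, 9, 2, 7, 8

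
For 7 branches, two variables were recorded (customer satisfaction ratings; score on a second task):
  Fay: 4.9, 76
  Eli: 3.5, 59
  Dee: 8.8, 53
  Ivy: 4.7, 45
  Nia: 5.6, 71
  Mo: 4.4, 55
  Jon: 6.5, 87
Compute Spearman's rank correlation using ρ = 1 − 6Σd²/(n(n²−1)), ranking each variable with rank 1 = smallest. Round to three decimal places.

0.214

Ranks of variable 1: 4, 1, 7, 3, 5, 2, 6
Ranks of variable 2: 6, 4, 2, 1, 5, 3, 7
d = r₁ − r₂: -2, -3, 5, 2, 0, -1, -1
d²: 4, 9, 25, 4, 0, 1, 1; Σd² = 44
ρ = 1 − 6·44/(7·48) = 1 − 264/336 = 0.214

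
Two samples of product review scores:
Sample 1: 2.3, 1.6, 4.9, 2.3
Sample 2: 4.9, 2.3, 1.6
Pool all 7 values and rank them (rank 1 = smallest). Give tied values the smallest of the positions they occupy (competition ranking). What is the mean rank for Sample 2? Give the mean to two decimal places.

3.33

Sorted (ascending): 1.6, 1.6, 2.3, 2.3, 2.3, 4.9, 4.9
The 2 values of 1.6 occupy positions 1–2 → each gets rank 1.
The 3 values of 2.3 occupy positions 3–5 → each gets rank 3.
The 2 values of 4.9 occupy positions 6–7 → each gets rank 6.
Sample 2 values → pooled ranks: 4.9→6, 2.3→3, 1.6→1
Mean rank = (6 + 3 + 1) / 3 = 3.33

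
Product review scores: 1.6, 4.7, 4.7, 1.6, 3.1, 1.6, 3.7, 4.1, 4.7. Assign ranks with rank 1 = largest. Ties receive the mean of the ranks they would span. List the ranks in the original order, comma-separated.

8, 2, 2, 8, 6, 8, 5, 4, 2

Sorted (descending): 4.7, 4.7, 4.7, 4.1, 3.7, 3.1, 1.6, 1.6, 1.6
The 3 values of 4.7 occupy positions 1–3 → average rank 2.
The 3 values of 1.6 occupy positions 7–9 → average rank 8.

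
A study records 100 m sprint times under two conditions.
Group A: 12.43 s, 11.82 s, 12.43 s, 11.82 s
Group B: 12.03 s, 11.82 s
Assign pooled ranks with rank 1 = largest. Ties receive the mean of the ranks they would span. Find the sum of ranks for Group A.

Sorted (descending): 12.43, 12.43, 12.03, 11.82, 11.82, 11.82
The 2 values of 12.43 occupy positions 1–2 → average rank (1+2)/2 = 1.5.
The 3 values of 11.82 occupy positions 4–6 → average rank 5.
Group A values → pooled ranks: 12.43→1.5, 11.82→5, 12.43→1.5, 11.82→5
Rank sum = 1.5 + 5 + 1.5 + 5 = 13

13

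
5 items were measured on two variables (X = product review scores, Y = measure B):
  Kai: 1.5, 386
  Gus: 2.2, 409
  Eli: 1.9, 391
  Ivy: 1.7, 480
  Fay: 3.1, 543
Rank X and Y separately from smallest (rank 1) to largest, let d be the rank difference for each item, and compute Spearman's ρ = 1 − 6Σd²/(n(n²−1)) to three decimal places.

0.700

Ranks of variable 1: 1, 4, 3, 2, 5
Ranks of variable 2: 1, 3, 2, 4, 5
d = r₁ − r₂: 0, 1, 1, -2, 0
d²: 0, 1, 1, 4, 0; Σd² = 6
ρ = 1 − 6·6/(5·24) = 1 − 36/120 = 0.700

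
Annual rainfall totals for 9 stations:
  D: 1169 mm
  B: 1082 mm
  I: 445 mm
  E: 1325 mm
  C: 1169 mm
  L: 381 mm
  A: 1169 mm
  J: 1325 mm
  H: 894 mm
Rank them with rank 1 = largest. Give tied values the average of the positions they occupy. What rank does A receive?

4

Sorted (descending): 1325, 1325, 1169, 1169, 1169, 1082, 894, 445, 381
The 2 values of 1325 occupy positions 1–2 → average rank (1+2)/2 = 1.5.
The 3 values of 1169 occupy positions 3–5 → average rank 4.
A has value 1169 mm → rank 4.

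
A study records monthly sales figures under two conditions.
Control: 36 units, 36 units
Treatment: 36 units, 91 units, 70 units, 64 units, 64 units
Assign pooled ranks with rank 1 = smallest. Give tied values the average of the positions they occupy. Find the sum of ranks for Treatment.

Sorted (ascending): 36, 36, 36, 64, 64, 70, 91
The 3 values of 36 occupy positions 1–3 → average rank 2.
The 2 values of 64 occupy positions 4–5 → average rank (4+5)/2 = 4.5.
Treatment values → pooled ranks: 36→2, 91→7, 70→6, 64→4.5, 64→4.5
Rank sum = 2 + 7 + 6 + 4.5 + 4.5 = 24

24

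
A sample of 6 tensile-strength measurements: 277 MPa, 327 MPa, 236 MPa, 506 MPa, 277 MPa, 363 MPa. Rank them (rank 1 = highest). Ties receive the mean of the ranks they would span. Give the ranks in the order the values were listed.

Sorted (descending): 506, 363, 327, 277, 277, 236
The 2 values of 277 occupy positions 4–5 → average rank (4+5)/2 = 4.5.

4.5, 3, 6, 1, 4.5, 2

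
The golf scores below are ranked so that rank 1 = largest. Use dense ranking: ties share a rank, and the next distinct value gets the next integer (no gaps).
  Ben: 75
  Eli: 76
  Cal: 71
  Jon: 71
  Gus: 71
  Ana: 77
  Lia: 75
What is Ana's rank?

Sorted (descending): 77, 76, 75, 75, 71, 71, 71
The 2 values of 75 share dense rank 3.
The 3 values of 71 share dense rank 4.
Remaining distinct values take the next consecutive integers.
Ana has value 77 → rank 1.

1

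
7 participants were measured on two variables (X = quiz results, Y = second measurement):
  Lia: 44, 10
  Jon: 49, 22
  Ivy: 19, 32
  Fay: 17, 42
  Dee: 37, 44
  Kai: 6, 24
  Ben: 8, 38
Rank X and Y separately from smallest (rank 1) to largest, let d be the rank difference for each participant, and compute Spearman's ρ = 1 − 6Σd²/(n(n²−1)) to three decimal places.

Ranks of variable 1: 6, 7, 4, 3, 5, 1, 2
Ranks of variable 2: 1, 2, 4, 6, 7, 3, 5
d = r₁ − r₂: 5, 5, 0, -3, -2, -2, -3
d²: 25, 25, 0, 9, 4, 4, 9; Σd² = 76
ρ = 1 − 6·76/(7·48) = 1 − 456/336 = -0.357

-0.357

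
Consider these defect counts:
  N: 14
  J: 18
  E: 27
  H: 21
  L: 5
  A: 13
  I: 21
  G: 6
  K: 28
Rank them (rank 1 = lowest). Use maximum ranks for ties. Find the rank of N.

4

Sorted (ascending): 5, 6, 13, 14, 18, 21, 21, 27, 28
The 2 values of 21 occupy positions 6–7 → each gets rank 7.
N has value 14 → rank 4.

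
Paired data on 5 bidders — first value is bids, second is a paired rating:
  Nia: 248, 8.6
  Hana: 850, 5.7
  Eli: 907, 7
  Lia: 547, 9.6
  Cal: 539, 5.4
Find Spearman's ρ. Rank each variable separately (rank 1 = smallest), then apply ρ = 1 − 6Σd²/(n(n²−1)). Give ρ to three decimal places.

-0.100

Ranks of variable 1: 1, 4, 5, 3, 2
Ranks of variable 2: 4, 2, 3, 5, 1
d = r₁ − r₂: -3, 2, 2, -2, 1
d²: 9, 4, 4, 4, 1; Σd² = 22
ρ = 1 − 6·22/(5·24) = 1 − 132/120 = -0.100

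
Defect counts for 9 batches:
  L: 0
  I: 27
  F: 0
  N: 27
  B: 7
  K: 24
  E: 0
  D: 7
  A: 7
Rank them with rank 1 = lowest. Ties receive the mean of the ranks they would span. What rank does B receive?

5

Sorted (ascending): 0, 0, 0, 7, 7, 7, 24, 27, 27
The 3 values of 0 occupy positions 1–3 → average rank 2.
The 3 values of 7 occupy positions 4–6 → average rank 5.
The 2 values of 27 occupy positions 8–9 → average rank (8+9)/2 = 8.5.
B has value 7 → rank 5.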